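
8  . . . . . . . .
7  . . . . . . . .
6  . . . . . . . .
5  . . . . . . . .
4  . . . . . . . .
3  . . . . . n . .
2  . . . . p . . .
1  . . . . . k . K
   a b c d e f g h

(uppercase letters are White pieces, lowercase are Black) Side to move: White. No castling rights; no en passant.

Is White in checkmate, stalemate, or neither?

stalemate

White to move; white king on h1.
In check: no.
King squares — g1: attacked by Kf1; g2: attacked by Kf1; h2: attacked by Nf3.
Legal moves for White: none.
Not in check and no legal moves → stalemate.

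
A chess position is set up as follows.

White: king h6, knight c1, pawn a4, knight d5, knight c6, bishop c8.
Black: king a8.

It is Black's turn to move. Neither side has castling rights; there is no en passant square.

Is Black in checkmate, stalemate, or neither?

stalemate

Black to move; black king on a8.
In check: no.
King squares — a7: attacked by Nc6; b7: attacked by Bc8; b8: attacked by Nc6.
Legal moves for Black: none.
Not in check and no legal moves → stalemate.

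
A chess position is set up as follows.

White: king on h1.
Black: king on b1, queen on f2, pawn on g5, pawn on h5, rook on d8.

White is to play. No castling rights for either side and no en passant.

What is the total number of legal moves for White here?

White to move; king on h1.
In check: no.
Legal moves: none.
Count: 0.

0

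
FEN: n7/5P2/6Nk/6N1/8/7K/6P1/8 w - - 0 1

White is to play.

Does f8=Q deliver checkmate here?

no

After f8=Q: black king on h6; in check: yes, from the white queen on f8.
Black has 3 legal replies: Kxg6, Kh5, Kxg5.
In check but a legal move exists → not checkmate.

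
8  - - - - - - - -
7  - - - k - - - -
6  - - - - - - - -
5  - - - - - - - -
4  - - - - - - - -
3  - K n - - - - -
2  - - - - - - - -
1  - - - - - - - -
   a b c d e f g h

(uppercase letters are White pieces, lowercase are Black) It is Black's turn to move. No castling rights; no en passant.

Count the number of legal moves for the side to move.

16

Black to move; king on d7.
In check: no.
Legal moves: Ke8, Kd8, Kc8, Ke7, Kc7, Ke6, Kd6, Kc6, Nd5, Nb5, Ne4, Na4, Ne2, Na2, Nd1, Nb1.
Count: 16.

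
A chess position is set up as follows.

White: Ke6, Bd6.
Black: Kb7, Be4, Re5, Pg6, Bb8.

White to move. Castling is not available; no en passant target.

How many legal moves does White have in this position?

White to move; king on e6.
In check: yes, from the black rook on e5.
Legal moves: Kf7, Kd7, Kf6, Kxe5, Bxe5.
Count: 5.

5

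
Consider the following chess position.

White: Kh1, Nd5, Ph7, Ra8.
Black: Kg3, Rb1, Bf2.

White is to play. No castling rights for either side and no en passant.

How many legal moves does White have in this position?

White to move; king on h1.
In check: yes, from the black rook on b1.
Legal moves: none.
Count: 0.

0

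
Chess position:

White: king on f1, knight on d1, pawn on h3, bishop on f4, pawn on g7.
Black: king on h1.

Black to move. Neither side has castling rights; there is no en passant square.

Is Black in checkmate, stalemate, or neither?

Black to move; black king on h1.
In check: no.
King squares — g1: attacked by Kf1; g2: attacked by Kf1; h2: attacked by Bf4.
Legal moves for Black: none.
Not in check and no legal moves → stalemate.

stalemate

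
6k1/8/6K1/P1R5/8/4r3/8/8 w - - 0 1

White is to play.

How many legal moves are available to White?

19

White to move; king on g6.
In check: no.
Legal moves: Kh6, Kf6, Kh5, Kg5, Kf5, Rc8+, Rc7, Rc6, Rh5, Rg5, Rf5, Re5, Rd5, Rb5, Rc4, Rc3, Rc2, Rc1, a6.
Count: 19.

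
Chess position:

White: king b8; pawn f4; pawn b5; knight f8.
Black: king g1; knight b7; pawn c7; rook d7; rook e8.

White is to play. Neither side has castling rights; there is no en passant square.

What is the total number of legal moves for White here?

2

White to move; king on b8.
In check: yes, from the black rook on e8.
Legal moves: Kxb7, Ka7.
Count: 2.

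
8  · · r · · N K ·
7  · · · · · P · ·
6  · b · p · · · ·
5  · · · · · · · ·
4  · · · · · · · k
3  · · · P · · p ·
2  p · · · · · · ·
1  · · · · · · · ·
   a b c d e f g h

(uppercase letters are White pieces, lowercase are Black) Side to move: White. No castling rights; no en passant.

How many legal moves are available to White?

4

White to move; king on g8.
In check: no.
Legal moves: Kh8, Kh7, Kg7, d4.
Count: 4.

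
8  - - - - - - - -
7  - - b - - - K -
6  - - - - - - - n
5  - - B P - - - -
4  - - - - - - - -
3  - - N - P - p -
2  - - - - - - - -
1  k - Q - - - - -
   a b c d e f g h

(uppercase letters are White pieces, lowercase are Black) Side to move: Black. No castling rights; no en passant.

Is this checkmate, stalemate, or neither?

Black to move; black king on a1.
In check: yes, from the white queen on c1.
King squares — b1: attacked by Qc1; a2: attacked by Nc3; b2: attacked by Qc1.
Legal moves for Black: none.
In check with no legal moves → checkmate.

checkmate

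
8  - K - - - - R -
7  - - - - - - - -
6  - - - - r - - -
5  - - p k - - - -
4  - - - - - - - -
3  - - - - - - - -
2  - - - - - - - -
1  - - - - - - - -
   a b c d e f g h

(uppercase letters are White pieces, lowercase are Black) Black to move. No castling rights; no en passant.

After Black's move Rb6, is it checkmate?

After Rb6: white king on b8; in check: yes, from the black rook on b6.
White has 4 legal replies: Kc8, Ka8, Kc7, Ka7.
In check but a legal move exists → not checkmate.

no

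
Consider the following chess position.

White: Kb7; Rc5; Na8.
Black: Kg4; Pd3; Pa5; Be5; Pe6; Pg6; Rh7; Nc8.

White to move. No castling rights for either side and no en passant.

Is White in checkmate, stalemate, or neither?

White to move; white king on b7.
In check: yes, from the black rook on h7.
King squares — a6: available; b6: attacked by Nc8; c6: available; a7: attacked by Rh7; c7: attacked by Be5; a8: own knight; b8: attacked by Be5; c8: available.
Legal moves for White: Kxc8, Kc6, Ka6, Nc7, Rc7.
White is in check but has 5 legal moves → neither.

neither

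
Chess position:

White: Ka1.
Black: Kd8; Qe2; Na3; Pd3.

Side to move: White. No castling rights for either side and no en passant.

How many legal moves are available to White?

0

White to move; king on a1.
In check: no.
Legal moves: none.
Count: 0.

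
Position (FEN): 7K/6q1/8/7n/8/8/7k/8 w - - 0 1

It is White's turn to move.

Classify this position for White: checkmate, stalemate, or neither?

White to move; white king on h8.
In check: yes, from the black queen on g7.
King squares — g7: attacked by Nh5; h7: attacked by Qg7; g8: attacked by Qg7.
Legal moves for White: none.
In check with no legal moves → checkmate.

checkmate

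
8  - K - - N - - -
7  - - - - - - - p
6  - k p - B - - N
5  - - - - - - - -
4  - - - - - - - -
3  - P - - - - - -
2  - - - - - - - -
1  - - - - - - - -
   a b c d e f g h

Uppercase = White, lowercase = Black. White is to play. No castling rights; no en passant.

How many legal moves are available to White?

White to move; king on b8.
In check: no.
Legal moves: Ng7, Nc7, Nf6, Nd6, Kc8, Ka8, Ng8, Nf7, Nf5, Ng4, Bg8, Bc8, Bf7, Bd7, Bf5, Bd5, Bg4, Bc4, Bh3, b4.
Count: 20.

20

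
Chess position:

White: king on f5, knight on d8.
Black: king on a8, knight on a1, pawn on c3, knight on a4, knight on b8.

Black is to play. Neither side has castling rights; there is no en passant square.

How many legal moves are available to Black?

Black to move; king on a8.
In check: no.
Legal moves: Nd7, Nc6, Na6, Ka7, Nb6, Nc5, Nb2, Nb3, Nc2, c2.
Count: 10.

10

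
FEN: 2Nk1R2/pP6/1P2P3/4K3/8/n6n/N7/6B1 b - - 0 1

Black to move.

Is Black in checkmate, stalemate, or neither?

Black to move; black king on d8.
In check: yes, from the white rook on f8.
King squares — c7: attacked by Pb6; d7: attacked by Pe6; e7: attacked by Nc8; c8: attacked by Pb7; e8: attacked by Rf8.
Legal moves for Black: none.
In check with no legal moves → checkmate.

checkmate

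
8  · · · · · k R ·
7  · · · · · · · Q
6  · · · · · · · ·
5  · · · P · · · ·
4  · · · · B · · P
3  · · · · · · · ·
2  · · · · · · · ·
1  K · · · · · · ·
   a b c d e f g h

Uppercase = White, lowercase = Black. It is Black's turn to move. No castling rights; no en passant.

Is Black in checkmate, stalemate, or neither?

Black to move; black king on f8.
In check: yes, from the white rook on g8.
King squares — e7: attacked by Qh7; f7: attacked by Qh7; g7: attacked by Qh7; e8: attacked by Rg8; g8: attacked by Qh7.
Legal moves for Black: none.
In check with no legal moves → checkmate.

checkmate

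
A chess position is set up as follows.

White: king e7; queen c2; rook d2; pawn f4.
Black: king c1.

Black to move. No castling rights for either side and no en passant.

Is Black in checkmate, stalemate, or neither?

Black to move; black king on c1.
In check: yes, from the white queen on c2.
King squares — b1: attacked by Qc2; d1: attacked by Qc2; b2: attacked by Qc2; c2: attacked by Rd2; d2: attacked by Qc2.
Legal moves for Black: none.
In check with no legal moves → checkmate.

checkmate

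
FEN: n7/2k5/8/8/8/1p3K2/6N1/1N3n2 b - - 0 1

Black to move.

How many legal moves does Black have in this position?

14

Black to move; king on c7.
In check: no.
Legal moves: Nb6, Kd8, Kc8, Kb8, Kd7, Kb7, Kd6, Kc6, Kb6, Ng3, Ne3, Nh2+, Nd2+, b2.
Count: 14.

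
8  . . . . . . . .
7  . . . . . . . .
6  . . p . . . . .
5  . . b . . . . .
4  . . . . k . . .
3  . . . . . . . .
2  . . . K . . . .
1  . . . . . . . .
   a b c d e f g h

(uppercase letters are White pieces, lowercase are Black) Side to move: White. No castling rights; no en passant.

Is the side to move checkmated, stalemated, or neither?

neither

White to move; white king on d2.
In check: no.
Legal moves for White: Kc3, Ke2, Kc2, Ke1, Kd1, Kc1.
White has 6 legal moves and is not in check → neither.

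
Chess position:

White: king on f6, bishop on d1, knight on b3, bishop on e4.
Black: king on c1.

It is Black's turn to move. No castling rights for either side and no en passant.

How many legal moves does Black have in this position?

2

Black to move; king on c1.
In check: yes, from the white knight on b3.
Legal moves: Kb2, Kxd1.
Count: 2.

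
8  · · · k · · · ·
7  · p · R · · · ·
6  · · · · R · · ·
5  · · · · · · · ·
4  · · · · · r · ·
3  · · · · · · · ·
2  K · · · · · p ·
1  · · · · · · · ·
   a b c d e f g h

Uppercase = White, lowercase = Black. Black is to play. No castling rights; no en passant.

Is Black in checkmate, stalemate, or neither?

Black to move; black king on d8.
In check: yes, from the white rook on d7.
Legal moves for Black: Kc8, Kxd7.
Black is in check but has 2 legal moves → neither.

neither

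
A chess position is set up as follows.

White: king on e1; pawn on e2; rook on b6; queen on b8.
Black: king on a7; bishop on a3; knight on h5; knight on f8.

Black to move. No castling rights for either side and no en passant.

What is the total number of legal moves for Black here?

0

Black to move; king on a7.
In check: yes, from the white queen on b8.
Legal moves: none.
Count: 0.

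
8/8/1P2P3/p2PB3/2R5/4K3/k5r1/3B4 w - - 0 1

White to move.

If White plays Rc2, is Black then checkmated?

After Rc2: black king on a2; in check: yes, from the white rook on c2.
Black has 4 legal replies: Kb3, Ka3, Kb1, Rxc2.
In check but a legal move exists → not checkmate.

no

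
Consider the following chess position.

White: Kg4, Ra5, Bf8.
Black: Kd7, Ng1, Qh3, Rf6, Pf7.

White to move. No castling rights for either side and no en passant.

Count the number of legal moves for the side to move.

White to move; king on g4.
In check: yes, from the black queen on h3.
Legal moves: Kg5.
Count: 1.

1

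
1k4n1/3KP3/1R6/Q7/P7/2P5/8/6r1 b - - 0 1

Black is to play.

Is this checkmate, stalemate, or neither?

checkmate

Black to move; black king on b8.
In check: yes, from the white rook on b6.
King squares — a7: attacked by Qa5; b7: attacked by Rb6; c7: attacked by Kd7; a8: attacked by Qa5; c8: attacked by Kd7.
Legal moves for Black: none.
In check with no legal moves → checkmate.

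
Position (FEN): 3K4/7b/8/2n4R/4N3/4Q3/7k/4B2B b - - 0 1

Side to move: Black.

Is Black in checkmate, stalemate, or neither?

Black to move; black king on h2.
In check: yes, from the white rook on h5.
King squares — g1: attacked by Qe3; h1: attacked by Rh5; g2: attacked by Bh1; g3: attacked by Be1; h3: attacked by Qe3.
Legal moves for Black: none.
In check with no legal moves → checkmate.

checkmate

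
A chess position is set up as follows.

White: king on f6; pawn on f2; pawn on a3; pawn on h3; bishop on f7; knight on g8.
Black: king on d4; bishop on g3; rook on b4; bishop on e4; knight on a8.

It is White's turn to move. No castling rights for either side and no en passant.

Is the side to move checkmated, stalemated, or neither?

White to move; white king on f6.
In check: no.
Legal moves for White include: Ne7, Nh6, Be8, Bg6, Be6, Bh5, Bd5, Bc4, Bb3, Ba2, Kg7, Ke7, Ke6, Kg5, axb4, fxg3, h4, a4, ... (list truncated; more exist).
White has legal moves and is not in check → neither.

neither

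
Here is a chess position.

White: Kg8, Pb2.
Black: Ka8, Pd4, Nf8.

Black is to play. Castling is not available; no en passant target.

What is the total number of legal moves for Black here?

Black to move; king on a8.
In check: no.
Legal moves: Nh7, Nd7, Ng6, Ne6, Kb8, Kb7, Ka7, d3.
Count: 8.

8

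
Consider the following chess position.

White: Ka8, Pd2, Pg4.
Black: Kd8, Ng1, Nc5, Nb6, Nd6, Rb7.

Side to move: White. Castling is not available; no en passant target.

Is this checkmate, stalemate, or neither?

White to move; white king on a8.
In check: yes, from the black knight on b6.
King squares — a7: attacked by Rb7; b7: attacked by Nc5; b8: attacked by Rb7.
Legal moves for White: none.
In check with no legal moves → checkmate.

checkmate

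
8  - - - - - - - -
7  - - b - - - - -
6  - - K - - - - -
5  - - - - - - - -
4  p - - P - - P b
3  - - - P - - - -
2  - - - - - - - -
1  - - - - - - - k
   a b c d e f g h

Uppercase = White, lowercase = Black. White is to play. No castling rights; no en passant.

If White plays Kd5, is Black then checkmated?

After Kd5: black king on h1; in check: no.
Black is not in check, so this cannot be checkmate.

no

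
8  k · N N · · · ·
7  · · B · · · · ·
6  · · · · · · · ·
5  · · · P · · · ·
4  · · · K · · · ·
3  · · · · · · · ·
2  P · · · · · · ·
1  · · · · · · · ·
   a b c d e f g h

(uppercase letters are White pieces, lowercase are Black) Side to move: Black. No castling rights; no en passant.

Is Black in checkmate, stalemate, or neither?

stalemate

Black to move; black king on a8.
In check: no.
King squares — a7: attacked by Nc8; b7: attacked by Nd8; b8: attacked by Bc7.
Legal moves for Black: none.
Not in check and no legal moves → stalemate.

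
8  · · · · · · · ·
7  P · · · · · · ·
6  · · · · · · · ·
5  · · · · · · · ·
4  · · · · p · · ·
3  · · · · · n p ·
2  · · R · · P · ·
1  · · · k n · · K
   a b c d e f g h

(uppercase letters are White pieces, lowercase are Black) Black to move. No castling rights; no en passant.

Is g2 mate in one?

yes

After g2: white king on h1; in check: yes, from the black pawn on g2.
King squares — g1: attacked by Nf3; g2: attacked by Ne1; h2: attacked by Nf3.
White has no legal moves → checkmate.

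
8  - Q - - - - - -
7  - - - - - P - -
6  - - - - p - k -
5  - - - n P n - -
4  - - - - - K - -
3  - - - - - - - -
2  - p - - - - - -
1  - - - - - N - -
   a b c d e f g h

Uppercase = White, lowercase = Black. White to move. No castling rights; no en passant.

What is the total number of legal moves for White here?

3

White to move; king on f4.
In check: yes, from the black knight on d5.
Legal moves: Kg4, Ke4, Kf3.
Count: 3.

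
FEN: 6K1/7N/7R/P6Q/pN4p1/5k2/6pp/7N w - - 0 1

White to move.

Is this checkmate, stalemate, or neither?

neither

White to move; white king on g8.
In check: no.
Legal moves for White include: Kh8, Kf8, Kg7, Kf7, Nf8, Nf6, Ng5+, Rg6, Rf6+, Re6, Rd6, Rc6, Rb6, Ra6, Qe8, Qf7+, Qg6, Qg5, ... (list truncated; more exist).
White has legal moves and is not in check → neither.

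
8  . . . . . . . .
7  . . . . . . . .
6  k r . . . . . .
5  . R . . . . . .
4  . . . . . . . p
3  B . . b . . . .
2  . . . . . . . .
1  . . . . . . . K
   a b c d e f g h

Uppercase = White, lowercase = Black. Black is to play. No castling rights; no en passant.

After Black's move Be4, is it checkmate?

no

After Be4: white king on h1; in check: yes, from the black bishop on e4.
White has 2 legal replies: Kh2, Kg1.
In check but a legal move exists → not checkmate.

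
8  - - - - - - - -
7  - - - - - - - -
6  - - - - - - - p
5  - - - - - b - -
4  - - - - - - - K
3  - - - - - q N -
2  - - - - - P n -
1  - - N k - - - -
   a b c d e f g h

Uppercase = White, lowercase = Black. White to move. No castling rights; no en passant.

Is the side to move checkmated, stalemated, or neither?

White to move; white king on h4.
In check: yes, from the black knight on g2.
King squares — g3: own knight; h3: attacked by Bf5; g4: attacked by Qf3; g5: attacked by Ph6; h5: attacked by Qf3.
Legal moves for White: none.
In check with no legal moves → checkmate.

checkmate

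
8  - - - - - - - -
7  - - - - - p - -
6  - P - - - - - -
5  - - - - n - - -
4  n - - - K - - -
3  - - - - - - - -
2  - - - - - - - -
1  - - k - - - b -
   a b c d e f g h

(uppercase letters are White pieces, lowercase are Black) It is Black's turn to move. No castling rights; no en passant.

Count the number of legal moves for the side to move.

Black to move; king on c1.
In check: no.
Legal moves: Nd7, Ng6, Nc6, Ng4, Nc4, Nf3, Nd3, Nxb6, Nc5+, Nc3+, Nb2, Bxb6, Bc5, Bd4, Be3, Bh2, Bf2, Kd2, Kc2, Kb2, Kd1, Kb1, f6, f5+.
Count: 24.

24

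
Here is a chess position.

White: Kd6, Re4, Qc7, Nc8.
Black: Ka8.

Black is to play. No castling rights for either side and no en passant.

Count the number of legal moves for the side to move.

0

Black to move; king on a8.
In check: no.
Legal moves: none.
Count: 0.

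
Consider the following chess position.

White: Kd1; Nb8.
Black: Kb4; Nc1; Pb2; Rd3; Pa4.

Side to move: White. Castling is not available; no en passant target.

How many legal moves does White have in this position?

White to move; king on d1.
In check: yes, from the black rook on d3.
Legal moves: Kc2, Ke1.
Count: 2.

2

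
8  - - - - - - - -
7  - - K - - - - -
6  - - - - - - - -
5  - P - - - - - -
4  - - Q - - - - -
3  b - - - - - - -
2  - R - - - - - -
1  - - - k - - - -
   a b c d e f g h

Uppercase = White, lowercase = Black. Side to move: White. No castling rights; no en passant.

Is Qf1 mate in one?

After Qf1: black king on d1; in check: yes, from the white queen on f1.
King squares — c1: attacked by Qf1; e1: attacked by Qf1; c2: attacked by Rb2; d2: attacked by Rb2; e2: attacked by Qf1.
Black has no legal moves → checkmate.

yes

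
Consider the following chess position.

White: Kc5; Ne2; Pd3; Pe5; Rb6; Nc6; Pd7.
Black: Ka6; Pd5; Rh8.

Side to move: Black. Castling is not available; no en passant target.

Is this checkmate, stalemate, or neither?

Black to move; black king on a6.
In check: yes, from the white rook on b6.
King squares — a5: attacked by Nc6; b5: attacked by Kc5; b6: attacked by Kc5; a7: attacked by Nc6; b7: attacked by Rb6.
Legal moves for Black: none.
In check with no legal moves → checkmate.

checkmate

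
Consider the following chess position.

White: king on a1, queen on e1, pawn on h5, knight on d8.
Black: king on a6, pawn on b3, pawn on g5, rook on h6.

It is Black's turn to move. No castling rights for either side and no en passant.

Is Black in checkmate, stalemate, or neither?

Black to move; black king on a6.
In check: no.
Legal moves for Black: Rh8, Rh7, Rg6, Rf6, Re6, Rd6, Rc6, Rb6, Rxh5, Ka7, Kb6, Kb5, g4, b2+.
Black has 14 legal moves and is not in check → neither.

neither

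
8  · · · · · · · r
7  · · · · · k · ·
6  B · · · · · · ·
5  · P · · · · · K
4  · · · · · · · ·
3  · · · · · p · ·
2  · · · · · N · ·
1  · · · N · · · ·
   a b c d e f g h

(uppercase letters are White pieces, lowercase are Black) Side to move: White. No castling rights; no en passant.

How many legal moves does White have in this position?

White to move; king on h5.
In check: yes, from the black rook on h8.
Legal moves: Kg5, Kg4.
Count: 2.

2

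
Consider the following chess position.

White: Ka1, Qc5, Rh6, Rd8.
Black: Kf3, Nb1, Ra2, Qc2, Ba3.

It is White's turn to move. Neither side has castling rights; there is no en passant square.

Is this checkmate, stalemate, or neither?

checkmate

White to move; white king on a1.
In check: yes, from the black rook on a2.
King squares — b1: attacked by Qc2; a2: attacked by Qc2; b2: attacked by Ra2.
Legal moves for White: none.
In check with no legal moves → checkmate.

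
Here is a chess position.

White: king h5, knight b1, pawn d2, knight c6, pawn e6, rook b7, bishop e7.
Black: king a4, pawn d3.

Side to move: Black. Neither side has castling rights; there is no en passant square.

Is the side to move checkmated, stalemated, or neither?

stalemate

Black to move; black king on a4.
In check: no.
King squares — a3: attacked by Nb1; b3: attacked by Rb7; b4: attacked by Nc6; a5: attacked by Nc6; b5: attacked by Rb7.
Legal moves for Black: none.
Not in check and no legal moves → stalemate.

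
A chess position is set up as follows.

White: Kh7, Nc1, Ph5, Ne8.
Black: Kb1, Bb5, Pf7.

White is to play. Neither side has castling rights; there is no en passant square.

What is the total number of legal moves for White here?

13

White to move; king on h7.
In check: no.
Legal moves: Ng7, Nc7, Nf6, Nd6, Kh8, Kg8, Kg7, Kh6, Nd3, Nb3, Ne2, Na2, h6.
Count: 13.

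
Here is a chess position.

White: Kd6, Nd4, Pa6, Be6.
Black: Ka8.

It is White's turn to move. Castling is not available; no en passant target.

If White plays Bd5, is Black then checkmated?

no

After Bd5: black king on a8; in check: yes, from the white bishop on d5.
Black has 2 legal replies: Kb8, Ka7.
In check but a legal move exists → not checkmate.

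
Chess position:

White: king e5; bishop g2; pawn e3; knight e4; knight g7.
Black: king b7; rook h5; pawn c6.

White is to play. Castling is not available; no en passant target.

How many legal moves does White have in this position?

White to move; king on e5.
In check: yes, from the black rook on h5.
Legal moves: Kf6, Ke6, Kd6, Kf4, Kd4, Nxh5, Nf5, Ng5.
Count: 8.

8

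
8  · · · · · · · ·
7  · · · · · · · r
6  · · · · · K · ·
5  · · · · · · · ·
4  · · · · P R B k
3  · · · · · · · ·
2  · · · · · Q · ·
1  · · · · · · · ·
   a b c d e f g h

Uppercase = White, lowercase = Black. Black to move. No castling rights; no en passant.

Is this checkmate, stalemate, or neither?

checkmate

Black to move; black king on h4.
In check: yes, from the white queen on f2.
King squares — g3: attacked by Qf2; h3: attacked by Bg4; g4: attacked by Rf4; g5: attacked by Kf6; h5: attacked by Bg4.
Legal moves for Black: none.
In check with no legal moves → checkmate.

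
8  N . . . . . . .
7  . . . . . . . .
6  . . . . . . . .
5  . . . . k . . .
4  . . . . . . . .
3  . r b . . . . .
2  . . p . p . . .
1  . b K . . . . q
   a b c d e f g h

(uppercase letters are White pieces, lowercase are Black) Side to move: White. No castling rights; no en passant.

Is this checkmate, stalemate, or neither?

checkmate

White to move; white king on c1.
In check: yes, from the black queen on h1.
King squares — b1: attacked by Qh1; d1: attacked by Qh1; b2: attacked by Rb3; c2: attacked by Bb1; d2: attacked by Bc3.
Legal moves for White: none.
In check with no legal moves → checkmate.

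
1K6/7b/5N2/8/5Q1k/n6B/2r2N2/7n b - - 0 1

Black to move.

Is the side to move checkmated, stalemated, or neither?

checkmate

Black to move; black king on h4.
In check: yes, from the white queen on f4.
King squares — g3: attacked by Qf4; h3: attacked by Nf2; g4: attacked by Nf2; g5: attacked by Qf4; h5: attacked by Nf6.
Legal moves for Black: none.
In check with no legal moves → checkmate.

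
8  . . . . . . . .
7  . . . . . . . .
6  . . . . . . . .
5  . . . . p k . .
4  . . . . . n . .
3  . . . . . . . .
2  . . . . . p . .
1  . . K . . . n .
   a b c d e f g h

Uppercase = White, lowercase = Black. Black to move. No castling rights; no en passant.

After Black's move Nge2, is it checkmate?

After Nge2: white king on c1; in check: yes, from the black knight on e2.
White has 5 legal replies: Kd2, Kc2, Kb2, Kd1, Kb1.
In check but a legal move exists → not checkmate.

no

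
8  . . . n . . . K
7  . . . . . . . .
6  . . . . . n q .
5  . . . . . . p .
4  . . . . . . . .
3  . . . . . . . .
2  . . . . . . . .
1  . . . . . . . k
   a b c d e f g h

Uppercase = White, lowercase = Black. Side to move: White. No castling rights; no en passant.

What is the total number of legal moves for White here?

White to move; king on h8.
In check: no.
Legal moves: none.
Count: 0.

0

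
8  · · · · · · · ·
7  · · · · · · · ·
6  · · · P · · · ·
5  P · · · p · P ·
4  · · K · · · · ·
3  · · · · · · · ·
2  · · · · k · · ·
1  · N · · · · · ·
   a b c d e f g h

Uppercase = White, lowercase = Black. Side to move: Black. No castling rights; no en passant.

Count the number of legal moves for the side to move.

7

Black to move; king on e2.
In check: no.
Legal moves: Kf3, Ke3, Kf2, Kf1, Ke1, Kd1, e4.
Count: 7.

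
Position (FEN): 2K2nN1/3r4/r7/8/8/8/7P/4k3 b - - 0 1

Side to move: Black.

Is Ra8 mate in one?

After Ra8: white king on c8; in check: yes, from the black rook on a8.
King squares — b7: attacked by Rd7; c7: attacked by Rd7; d7: attacked by Nf8; b8: attacked by Ra8; d8: attacked by Rd7.
White has no legal moves → checkmate.

yes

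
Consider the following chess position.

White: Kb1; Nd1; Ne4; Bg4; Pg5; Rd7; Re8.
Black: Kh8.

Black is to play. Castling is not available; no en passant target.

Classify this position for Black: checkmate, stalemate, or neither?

Black to move; black king on h8.
In check: yes, from the white rook on e8.
King squares — g7: attacked by Rd7; h7: attacked by Rd7; g8: attacked by Re8.
Legal moves for Black: none.
In check with no legal moves → checkmate.

checkmate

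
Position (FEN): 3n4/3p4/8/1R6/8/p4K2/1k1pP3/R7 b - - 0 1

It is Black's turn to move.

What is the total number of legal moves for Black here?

Black to move; king on b2.
In check: yes, from the white rook on b5.
Legal moves: Kc3, Kc2, Kxa1.
Count: 3.

3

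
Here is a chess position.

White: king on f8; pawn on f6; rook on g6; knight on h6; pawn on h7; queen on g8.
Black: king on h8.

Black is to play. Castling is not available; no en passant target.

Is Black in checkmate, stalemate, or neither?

checkmate

Black to move; black king on h8.
In check: yes, from the white queen on g8.
King squares — g7: attacked by Pf6; h7: attacked by Qg8; g8: attacked by Rg6.
Legal moves for Black: none.
In check with no legal moves → checkmate.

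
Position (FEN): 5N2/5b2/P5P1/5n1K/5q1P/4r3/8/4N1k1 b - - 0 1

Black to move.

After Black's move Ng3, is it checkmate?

yes

After Ng3: white king on h5; in check: yes, from the black knight on g3.
King squares — g4: attacked by Qf4; h4: own pawn; g5: attacked by Qf4; g6: own pawn; h6: attacked by Qf4.
White has no legal moves → checkmate.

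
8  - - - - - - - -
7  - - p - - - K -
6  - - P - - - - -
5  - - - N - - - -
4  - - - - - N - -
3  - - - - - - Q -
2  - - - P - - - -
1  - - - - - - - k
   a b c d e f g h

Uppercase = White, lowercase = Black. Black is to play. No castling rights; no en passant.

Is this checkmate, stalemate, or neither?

stalemate

Black to move; black king on h1.
In check: no.
King squares — g1: attacked by Qg3; g2: attacked by Qg3; h2: attacked by Qg3.
Legal moves for Black: none.
Not in check and no legal moves → stalemate.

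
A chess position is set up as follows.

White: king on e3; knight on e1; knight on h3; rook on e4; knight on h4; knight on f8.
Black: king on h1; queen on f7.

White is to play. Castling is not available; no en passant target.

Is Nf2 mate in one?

no

After Nf2: black king on h1; in check: yes, from the white knight on f2.
Black has 3 legal replies: Kh2, Kg1, Qxf2+.
In check but a legal move exists → not checkmate.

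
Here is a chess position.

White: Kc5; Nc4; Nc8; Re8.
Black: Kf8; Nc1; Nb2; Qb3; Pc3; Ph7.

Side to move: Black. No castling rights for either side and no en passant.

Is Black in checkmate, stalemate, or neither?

Black to move; black king on f8.
In check: yes, from the white rook on e8.
King squares — e7: attacked by Nc8; f7: available; g7: available; e8: available; g8: attacked by Re8.
Legal moves for Black: Kxe8, Kg7, Kf7.
Black is in check but has 3 legal moves → neither.

neither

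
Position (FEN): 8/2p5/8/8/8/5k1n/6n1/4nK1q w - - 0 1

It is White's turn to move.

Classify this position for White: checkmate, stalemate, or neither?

White to move; white king on f1.
In check: yes, from the black queen on h1.
King squares — e1: attacked by Qh1; g1: attacked by Qh1; e2: attacked by Kf3; f2: attacked by Kf3; g2: attacked by Ne1.
Legal moves for White: none.
In check with no legal moves → checkmate.

checkmate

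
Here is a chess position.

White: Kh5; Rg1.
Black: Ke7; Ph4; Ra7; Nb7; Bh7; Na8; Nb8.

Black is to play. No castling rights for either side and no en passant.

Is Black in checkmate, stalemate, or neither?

Black to move; black king on e7.
In check: no.
Legal moves for Black include: Nd7, Nc6, Na6, Nc7, Nb6, Bg8, Bg6+, Bf5, Be4, Bd3, Bc2, Bb1, Kf8, Ke8, Kd8, Kf7, Kd7, Kf6, ... (list truncated; more exist).
Black has legal moves and is not in check → neither.

neither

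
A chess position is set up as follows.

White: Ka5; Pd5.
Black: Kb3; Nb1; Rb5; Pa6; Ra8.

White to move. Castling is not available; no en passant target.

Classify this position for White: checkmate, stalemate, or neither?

White to move; white king on a5.
In check: yes, from the black rook on b5.
King squares — a4: attacked by Kb3; b4: attacked by Kb3; b5: attacked by Pa6; a6: attacked by Ra8; b6: attacked by Rb5.
Legal moves for White: none.
In check with no legal moves → checkmate.

checkmate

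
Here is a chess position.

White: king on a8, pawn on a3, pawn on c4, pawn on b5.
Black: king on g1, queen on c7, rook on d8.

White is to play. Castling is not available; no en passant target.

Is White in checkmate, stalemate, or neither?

checkmate

White to move; white king on a8.
In check: yes, from the black rook on d8.
King squares — a7: attacked by Qc7; b7: attacked by Qc7; b8: attacked by Qc7.
Legal moves for White: none.
In check with no legal moves → checkmate.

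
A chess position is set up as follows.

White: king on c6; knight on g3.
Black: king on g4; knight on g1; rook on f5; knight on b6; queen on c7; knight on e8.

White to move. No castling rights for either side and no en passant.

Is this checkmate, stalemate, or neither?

White to move; white king on c6.
In check: yes, from the black queen on c7.
King squares — b5: attacked by Rf5; c5: attacked by Rf5; d5: attacked by Rf5; b6: attacked by Qc7; d6: attacked by Qc7; b7: attacked by Qc7; c7: attacked by Ne8; d7: attacked by Nb6.
Legal moves for White: none.
In check with no legal moves → checkmate.

checkmate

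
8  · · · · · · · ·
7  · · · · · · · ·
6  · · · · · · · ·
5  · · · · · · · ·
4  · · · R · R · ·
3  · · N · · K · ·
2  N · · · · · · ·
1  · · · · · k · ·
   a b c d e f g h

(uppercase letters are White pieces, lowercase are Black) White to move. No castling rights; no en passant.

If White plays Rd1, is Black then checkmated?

yes

After Rd1: black king on f1; in check: yes, from the white rook on d1.
King squares — e1: attacked by Rd1; g1: attacked by Rd1; e2: attacked by Nc3; f2: attacked by Kf3; g2: attacked by Kf3.
Black has no legal moves → checkmate.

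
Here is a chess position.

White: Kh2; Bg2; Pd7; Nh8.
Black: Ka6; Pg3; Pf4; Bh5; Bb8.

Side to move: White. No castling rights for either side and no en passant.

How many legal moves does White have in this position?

White to move; king on h2.
In check: yes, from the black pawn on g3.
Legal moves: Kh3, Kh1, Kg1.
Count: 3.

3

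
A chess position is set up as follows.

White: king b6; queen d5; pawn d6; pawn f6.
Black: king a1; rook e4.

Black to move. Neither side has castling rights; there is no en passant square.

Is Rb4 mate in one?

no

After Rb4: white king on b6; in check: yes, from the black rook on b4.
White has 7 legal replies: Kc7, Ka7, Kc6, Ka6, Kc5, Ka5, Qb5.
In check but a legal move exists → not checkmate.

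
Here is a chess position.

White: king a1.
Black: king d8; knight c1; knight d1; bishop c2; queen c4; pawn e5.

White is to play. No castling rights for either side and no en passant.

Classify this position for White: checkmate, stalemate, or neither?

stalemate

White to move; white king on a1.
In check: no.
King squares — b1: attacked by Bc2; a2: attacked by Nc1; b2: attacked by Nd1.
Legal moves for White: none.
Not in check and no legal moves → stalemate.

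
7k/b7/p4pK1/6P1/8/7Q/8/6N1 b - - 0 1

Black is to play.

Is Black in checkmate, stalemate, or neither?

Black to move; black king on h8.
In check: yes, from the white queen on h3.
King squares — g7: attacked by Kg6; h7: attacked by Qh3; g8: available.
Legal moves for Black: Kg8.
Black is in check but has 1 legal move → neither.

neither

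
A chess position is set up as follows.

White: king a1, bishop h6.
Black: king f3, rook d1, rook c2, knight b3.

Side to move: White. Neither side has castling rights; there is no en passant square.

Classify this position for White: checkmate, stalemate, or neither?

checkmate

White to move; white king on a1.
In check: yes, from the black rook on d1 and the black knight on b3.
King squares — b1: attacked by Rd1; a2: attacked by Rc2; b2: attacked by Rc2.
Legal moves for White: none.
In check with no legal moves → checkmate.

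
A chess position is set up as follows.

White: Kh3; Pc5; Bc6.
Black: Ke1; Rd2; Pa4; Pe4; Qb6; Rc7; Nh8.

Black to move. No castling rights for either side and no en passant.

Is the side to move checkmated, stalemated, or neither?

neither

Black to move; black king on e1.
In check: no.
Legal moves for Black include: Nf7, Ng6, Rc8, Rh7+, Rg7, Rf7, Re7, Rcd7, Rb7, Ra7, Rxc6, Qb8, Qb7, Qa7, Qxc6, Qa6, Qxc5, Qb5, ... (list truncated; more exist).
Black has legal moves and is not in check → neither.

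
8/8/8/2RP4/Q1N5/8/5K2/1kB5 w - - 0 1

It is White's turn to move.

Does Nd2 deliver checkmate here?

yes

After Nd2: black king on b1; in check: yes, from the white knight on d2.
King squares — a1: attacked by Qa4; c1: attacked by Rc5; a2: attacked by Qa4; b2: attacked by Bc1; c2: attacked by Qa4.
Black has no legal moves → checkmate.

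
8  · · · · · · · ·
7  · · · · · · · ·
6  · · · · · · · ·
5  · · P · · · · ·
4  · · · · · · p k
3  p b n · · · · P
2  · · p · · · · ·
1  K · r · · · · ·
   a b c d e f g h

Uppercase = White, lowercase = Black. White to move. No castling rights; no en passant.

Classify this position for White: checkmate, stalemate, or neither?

checkmate

White to move; white king on a1.
In check: yes, from the black rook on c1.
King squares — b1: attacked by Rc1; a2: attacked by Bb3; b2: attacked by Pa3.
Legal moves for White: none.
In check with no legal moves → checkmate.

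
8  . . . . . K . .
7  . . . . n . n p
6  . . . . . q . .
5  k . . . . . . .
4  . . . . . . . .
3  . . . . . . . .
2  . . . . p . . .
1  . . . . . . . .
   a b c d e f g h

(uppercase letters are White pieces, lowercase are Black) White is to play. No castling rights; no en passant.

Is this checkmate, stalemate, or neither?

White to move; white king on f8.
In check: yes, from the black queen on f6.
King squares — e7: attacked by Qf6; f7: attacked by Qf6; g7: attacked by Qf6; e8: attacked by Ng7; g8: attacked by Ne7.
Legal moves for White: none.
In check with no legal moves → checkmate.

checkmate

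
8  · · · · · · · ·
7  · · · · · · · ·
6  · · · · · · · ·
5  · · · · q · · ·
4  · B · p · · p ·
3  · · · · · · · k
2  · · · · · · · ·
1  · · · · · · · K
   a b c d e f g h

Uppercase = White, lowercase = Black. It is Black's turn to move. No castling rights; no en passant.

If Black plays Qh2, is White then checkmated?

After Qh2: white king on h1; in check: yes, from the black queen on h2.
King squares — g1: attacked by Qh2; g2: attacked by Qh2; h2: attacked by Kh3.
White has no legal moves → checkmate.

yes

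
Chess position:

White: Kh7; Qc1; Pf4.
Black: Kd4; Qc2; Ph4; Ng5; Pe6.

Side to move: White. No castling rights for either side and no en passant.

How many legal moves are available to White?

4

White to move; king on h7.
In check: yes, from the black queen on c2 and the black knight on g5.
Legal moves: Kh8, Kg8, Kg7, Kh6.
Count: 4.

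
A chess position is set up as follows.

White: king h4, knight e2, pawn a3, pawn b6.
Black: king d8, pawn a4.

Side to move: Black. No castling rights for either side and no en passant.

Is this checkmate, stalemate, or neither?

neither

Black to move; black king on d8.
In check: no.
Legal moves for Black: Ke8, Kc8, Ke7, Kd7.
Black has 4 legal moves and is not in check → neither.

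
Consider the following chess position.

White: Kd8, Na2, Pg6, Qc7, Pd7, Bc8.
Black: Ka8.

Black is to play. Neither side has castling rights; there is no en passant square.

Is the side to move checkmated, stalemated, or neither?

stalemate

Black to move; black king on a8.
In check: no.
King squares — a7: attacked by Qc7; b7: attacked by Qc7; b8: attacked by Qc7.
Legal moves for Black: none.
Not in check and no legal moves → stalemate.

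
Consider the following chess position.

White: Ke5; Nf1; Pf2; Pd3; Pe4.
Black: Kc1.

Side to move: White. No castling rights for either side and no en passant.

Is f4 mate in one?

no

After f4: black king on c1; in check: no.
Black is not in check, so this cannot be checkmate.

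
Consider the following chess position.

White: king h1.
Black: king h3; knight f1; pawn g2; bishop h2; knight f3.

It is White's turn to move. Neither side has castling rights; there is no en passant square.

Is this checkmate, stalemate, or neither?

White to move; white king on h1.
In check: yes, from the black pawn on g2.
King squares — g1: attacked by Bh2; g2: attacked by Kh3; h2: attacked by Nf1.
Legal moves for White: none.
In check with no legal moves → checkmate.

checkmate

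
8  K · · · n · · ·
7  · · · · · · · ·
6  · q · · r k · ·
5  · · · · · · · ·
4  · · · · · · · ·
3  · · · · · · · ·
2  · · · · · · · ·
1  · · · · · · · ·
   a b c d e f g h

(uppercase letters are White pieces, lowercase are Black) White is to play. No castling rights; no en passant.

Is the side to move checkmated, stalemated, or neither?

stalemate

White to move; white king on a8.
In check: no.
King squares — a7: attacked by Qb6; b7: attacked by Qb6; b8: attacked by Qb6.
Legal moves for White: none.
Not in check and no legal moves → stalemate.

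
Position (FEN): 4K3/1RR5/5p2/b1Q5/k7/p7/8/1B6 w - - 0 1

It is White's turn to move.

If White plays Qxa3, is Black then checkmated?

After Qxa3: black king on a4; in check: yes, from the white queen on a3.
Black has 1 legal reply: Kxa3.
In check but a legal move exists → not checkmate.

no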